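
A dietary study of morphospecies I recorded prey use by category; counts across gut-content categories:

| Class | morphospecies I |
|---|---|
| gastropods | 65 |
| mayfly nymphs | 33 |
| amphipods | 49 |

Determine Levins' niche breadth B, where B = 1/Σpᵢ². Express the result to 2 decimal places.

2.80

Proportions for morphospecies I (n=147): 65/147=0.4422, 33/147=0.2245, 49/147=0.3333
Σpᵢ² = 0.4422² + 0.2245² + 0.3333² = 0.195541 + 0.050400 + 0.111089 = 0.357030
B = 1 / 0.357030 = 2.8009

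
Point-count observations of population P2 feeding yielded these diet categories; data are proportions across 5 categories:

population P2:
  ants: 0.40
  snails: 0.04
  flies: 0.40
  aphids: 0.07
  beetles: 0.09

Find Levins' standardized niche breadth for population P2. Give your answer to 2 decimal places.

Σpᵢ² = 0.40² + 0.04² + 0.40² + 0.07² + 0.09² = 0.1600 + 0.0016 + 0.1600 + 0.0049 + 0.0081 = 0.3346
B = 1 / 0.3346 = 2.9886
Bₛ = (B − 1)/(n − 1) = (2.9886 − 1)/(5 − 1) = 1.9886/4 = 0.4972

0.50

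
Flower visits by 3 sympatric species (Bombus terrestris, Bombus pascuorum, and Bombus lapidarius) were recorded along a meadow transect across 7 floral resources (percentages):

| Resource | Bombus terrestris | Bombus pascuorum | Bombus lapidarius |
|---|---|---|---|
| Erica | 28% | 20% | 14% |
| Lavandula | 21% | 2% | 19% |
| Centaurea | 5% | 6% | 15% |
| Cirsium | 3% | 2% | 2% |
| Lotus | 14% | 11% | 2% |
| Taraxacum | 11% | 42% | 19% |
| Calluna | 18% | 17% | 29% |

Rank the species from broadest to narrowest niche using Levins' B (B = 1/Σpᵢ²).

Bombus terrestris > Bombus lapidarius > Bombus pascuorum

Convert percentages to proportions (divide by 100).
Σp_terrᵢ² = 0.28² + 0.21² + 0.05² + 0.03² + 0.14² + 0.11² + 0.18² = 0.0784 + 0.0441 + 0.0025 + 0.0009 + 0.0196 + 0.0121 + 0.0324 = 0.1900
B_terr = 1 / 0.1900 = 5.2632
Σp_pascᵢ² = 0.20² + 0.02² + 0.06² + 0.02² + 0.11² + 0.42² + 0.17² = 0.0400 + 0.0004 + 0.0036 + 0.0004 + 0.0121 + 0.1764 + 0.0289 = 0.2618
B_pasc = 1 / 0.2618 = 3.8197
Σp_lapiᵢ² = 0.14² + 0.19² + 0.15² + 0.02² + 0.02² + 0.19² + 0.29² = 0.0196 + 0.0361 + 0.0225 + 0.0004 + 0.0004 + 0.0361 + 0.0841 = 0.1992
B_lapi = 1 / 0.1992 = 5.0201
Ranking by B (broadest → narrowest): Bombus terrestris (5.26) > Bombus lapidarius (5.02) > Bombus pascuorum (3.82)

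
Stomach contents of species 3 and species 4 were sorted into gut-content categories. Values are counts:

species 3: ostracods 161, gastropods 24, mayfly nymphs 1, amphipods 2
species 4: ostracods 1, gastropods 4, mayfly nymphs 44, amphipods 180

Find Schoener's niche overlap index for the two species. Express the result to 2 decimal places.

0.04

Proportions for species 3 (n=188): 161/188=0.8564, 24/188=0.1277, 1/188=0.0053, 2/188=0.0106
Proportions for species 4 (n=229): 1/229=0.0044, 4/229=0.0175, 44/229=0.1921, 180/229=0.7860
Σ|p₁ᵢ − p₂ᵢ| = 0.8520 + 0.1102 + 0.1868 + 0.7754 = 1.9244
D = 1 − ½ × 1.9244 = 1 − 0.96220 = 0.03780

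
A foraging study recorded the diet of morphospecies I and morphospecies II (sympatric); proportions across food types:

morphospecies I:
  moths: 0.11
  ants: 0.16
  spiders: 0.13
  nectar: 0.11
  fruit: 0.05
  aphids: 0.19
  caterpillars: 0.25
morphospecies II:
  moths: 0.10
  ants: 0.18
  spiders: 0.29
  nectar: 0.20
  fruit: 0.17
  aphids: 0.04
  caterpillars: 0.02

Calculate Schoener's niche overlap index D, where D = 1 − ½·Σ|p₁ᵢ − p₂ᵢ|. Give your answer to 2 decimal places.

0.61

Σ|p₁ᵢ − p₂ᵢ| = 0.01 + 0.02 + 0.16 + 0.09 + 0.12 + 0.15 + 0.23 = 0.78
D = 1 − ½ × 0.78 = 1 − 0.390 = 0.6100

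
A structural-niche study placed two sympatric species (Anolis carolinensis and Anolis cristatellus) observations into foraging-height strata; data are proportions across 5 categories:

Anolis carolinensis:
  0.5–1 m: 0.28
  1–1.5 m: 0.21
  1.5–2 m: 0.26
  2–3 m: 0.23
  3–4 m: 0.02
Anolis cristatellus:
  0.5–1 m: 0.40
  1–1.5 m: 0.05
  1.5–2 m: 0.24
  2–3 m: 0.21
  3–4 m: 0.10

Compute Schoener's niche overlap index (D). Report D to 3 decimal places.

Σ|p₁ᵢ − p₂ᵢ| = 0.12 + 0.16 + 0.02 + 0.02 + 0.08 = 0.40
D = 1 − ½ × 0.40 = 1 − 0.200 = 0.80000

0.800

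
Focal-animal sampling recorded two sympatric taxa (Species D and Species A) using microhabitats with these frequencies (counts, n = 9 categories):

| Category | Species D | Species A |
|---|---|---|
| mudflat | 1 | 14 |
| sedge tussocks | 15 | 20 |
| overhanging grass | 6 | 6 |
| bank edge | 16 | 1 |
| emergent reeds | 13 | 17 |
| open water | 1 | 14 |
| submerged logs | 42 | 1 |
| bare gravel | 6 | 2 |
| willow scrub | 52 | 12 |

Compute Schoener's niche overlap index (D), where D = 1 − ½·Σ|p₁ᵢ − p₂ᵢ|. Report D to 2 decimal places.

0.42

Proportions for Species D (n=152): 1/152=0.0066, 15/152=0.0987, 6/152=0.0395, 16/152=0.1053, 13/152=0.0855, 1/152=0.0066, 42/152=0.2763, 6/152=0.0395, 52/152=0.3421
Proportions for Species A (n=87): 14/87=0.1609, 20/87=0.2299, 6/87=0.0690, 1/87=0.0115, 17/87=0.1954, 14/87=0.1609, 1/87=0.0115, 2/87=0.0230, 12/87=0.1379
Σ|p₁ᵢ − p₂ᵢ| = 0.1543 + 0.1312 + 0.0295 + 0.0938 + 0.1099 + 0.1543 + 0.2648 + 0.0165 + 0.2042 = 1.1585
D = 1 − ½ × 1.1585 = 1 − 0.57925 = 0.42075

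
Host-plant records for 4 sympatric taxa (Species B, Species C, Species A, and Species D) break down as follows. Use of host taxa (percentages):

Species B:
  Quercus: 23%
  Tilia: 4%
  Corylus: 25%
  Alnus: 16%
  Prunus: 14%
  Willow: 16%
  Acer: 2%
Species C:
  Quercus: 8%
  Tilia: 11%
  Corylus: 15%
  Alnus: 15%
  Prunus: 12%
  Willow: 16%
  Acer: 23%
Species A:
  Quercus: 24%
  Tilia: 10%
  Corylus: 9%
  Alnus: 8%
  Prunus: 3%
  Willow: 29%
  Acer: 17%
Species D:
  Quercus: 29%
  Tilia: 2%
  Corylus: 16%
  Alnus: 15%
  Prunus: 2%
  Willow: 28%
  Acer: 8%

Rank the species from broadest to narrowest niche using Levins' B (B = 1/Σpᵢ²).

Convert percentages to proportions (divide by 100).
Σp_Bᵢ² = 0.23² + 0.04² + 0.25² + 0.16² + 0.14² + 0.16² + 0.02² = 0.0529 + 0.0016 + 0.0625 + 0.0256 + 0.0196 + 0.0256 + 0.0004 = 0.1882
B_B = 1 / 0.1882 = 5.3135
Σp_Cᵢ² = 0.08² + 0.11² + 0.15² + 0.15² + 0.12² + 0.16² + 0.23² = 0.0064 + 0.0121 + 0.0225 + 0.0225 + 0.0144 + 0.0256 + 0.0529 = 0.1564
B_C = 1 / 0.1564 = 6.3939
Σp_Aᵢ² = 0.24² + 0.10² + 0.09² + 0.08² + 0.03² + 0.29² + 0.17² = 0.0576 + 0.0100 + 0.0081 + 0.0064 + 0.0009 + 0.0841 + 0.0289 = 0.1960
B_A = 1 / 0.1960 = 5.1020
Σp_Dᵢ² = 0.29² + 0.02² + 0.16² + 0.15² + 0.02² + 0.28² + 0.08² = 0.0841 + 0.0004 + 0.0256 + 0.0225 + 0.0004 + 0.0784 + 0.0064 = 0.2178
B_D = 1 / 0.2178 = 4.5914
Ranking by B (broadest → narrowest): Species C (6.39) > Species B (5.31) > Species A (5.10) > Species D (4.59)

Species C > Species B > Species A > Species D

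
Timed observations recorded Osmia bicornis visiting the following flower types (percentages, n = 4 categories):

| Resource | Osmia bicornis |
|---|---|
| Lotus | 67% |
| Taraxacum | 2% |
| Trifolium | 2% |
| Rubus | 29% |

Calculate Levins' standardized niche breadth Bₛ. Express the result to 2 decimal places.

0.29

Convert percentages to proportions (divide by 100).
Σpᵢ² = 0.67² + 0.02² + 0.02² + 0.29² = 0.4489 + 0.0004 + 0.0004 + 0.0841 = 0.5338
B = 1 / 0.5338 = 1.8734
Bₛ = (B − 1)/(n − 1) = (1.8734 − 1)/(4 − 1) = 0.8734/3 = 0.2911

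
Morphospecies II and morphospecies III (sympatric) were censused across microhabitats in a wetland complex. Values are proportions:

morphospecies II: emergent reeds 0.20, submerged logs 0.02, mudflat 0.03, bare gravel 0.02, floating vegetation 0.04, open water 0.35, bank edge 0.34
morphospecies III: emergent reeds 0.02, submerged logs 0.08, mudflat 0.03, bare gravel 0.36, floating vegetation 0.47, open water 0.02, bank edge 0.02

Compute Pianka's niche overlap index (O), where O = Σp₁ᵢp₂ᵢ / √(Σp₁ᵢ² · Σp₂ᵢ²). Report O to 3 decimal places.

0.146

Σ p₁ᵢp₂ᵢ = 0.0040 + 0.0016 + 0.0009 + 0.0072 + 0.0188 + 0.0070 + 0.0068 = 0.0463
Σp_1ᵢ² = 0.20² + 0.02² + 0.03² + 0.02² + 0.04² + 0.35² + 0.34² = 0.0400 + 0.0004 + 0.0009 + 0.0004 + 0.0016 + 0.1225 + 0.1156 = 0.2814
Σp_2ᵢ² = 0.02² + 0.08² + 0.03² + 0.36² + 0.47² + 0.02² + 0.02² = 0.0004 + 0.0064 + 0.0009 + 0.1296 + 0.2209 + 0.0004 + 0.0004 = 0.3590
O = 0.0463 / √(0.2814 × 0.3590) = 0.0463 / 0.317841 = 0.14567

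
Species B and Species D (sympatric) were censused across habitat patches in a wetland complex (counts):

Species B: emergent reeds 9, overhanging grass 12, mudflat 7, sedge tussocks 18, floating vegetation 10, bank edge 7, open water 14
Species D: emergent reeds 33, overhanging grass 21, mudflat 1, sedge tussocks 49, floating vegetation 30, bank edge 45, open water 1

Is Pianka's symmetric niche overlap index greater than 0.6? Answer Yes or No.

Yes

Proportions for Species B (n=77): 9/77=0.1169, 12/77=0.1558, 7/77=0.0909, 18/77=0.2338, 10/77=0.1299, 7/77=0.0909, 14/77=0.1818
Proportions for Species D (n=180): 33/180=0.1833, 21/180=0.1167, 1/180=0.0056, 49/180=0.2722, 30/180=0.1667, 45/180=0.2500, 1/180=0.0056
Σ p₁ᵢp₂ᵢ = 0.021428 + 0.018182 + 0.000509 + 0.063640 + 0.021654 + 0.022725 + 0.001018 = 0.149156
Σp_1ᵢ² = 0.1169² + 0.1558² + 0.0909² + 0.2338² + 0.1299² + 0.0909² + 0.1818² = 0.013666 + 0.024274 + 0.008263 + 0.054662 + 0.016874 + 0.008263 + 0.033051 = 0.159053
Σp_2ᵢ² = 0.1833² + 0.1167² + 0.0056² + 0.2722² + 0.1667² + 0.2500² + 0.0056² = 0.033599 + 0.013619 + 0.000031 + 0.074093 + 0.027789 + 0.062500 + 0.000031 = 0.211662
O = 0.149156 / √(0.159053 × 0.211662) = 0.149156 / 0.1834815 = 0.8129
O = 0.8129 > 0.6 → Yes.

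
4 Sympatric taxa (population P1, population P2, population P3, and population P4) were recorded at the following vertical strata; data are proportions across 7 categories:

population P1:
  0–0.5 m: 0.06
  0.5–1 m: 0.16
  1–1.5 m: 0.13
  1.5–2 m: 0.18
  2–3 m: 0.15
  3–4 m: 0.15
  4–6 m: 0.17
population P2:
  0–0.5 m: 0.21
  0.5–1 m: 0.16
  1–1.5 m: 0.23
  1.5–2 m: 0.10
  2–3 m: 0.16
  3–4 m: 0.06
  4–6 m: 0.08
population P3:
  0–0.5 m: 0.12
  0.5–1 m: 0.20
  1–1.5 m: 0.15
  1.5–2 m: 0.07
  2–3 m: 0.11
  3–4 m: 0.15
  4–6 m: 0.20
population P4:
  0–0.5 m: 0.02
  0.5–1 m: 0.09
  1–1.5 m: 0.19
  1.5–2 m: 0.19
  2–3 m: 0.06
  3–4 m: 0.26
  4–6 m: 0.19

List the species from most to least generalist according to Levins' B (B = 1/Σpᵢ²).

Σp_P1ᵢ² = 0.06² + 0.16² + 0.13² + 0.18² + 0.15² + 0.15² + 0.17² = 0.0036 + 0.0256 + 0.0169 + 0.0324 + 0.0225 + 0.0225 + 0.0289 = 0.1524
B_P1 = 1 / 0.1524 = 6.5617
Σp_P2ᵢ² = 0.21² + 0.16² + 0.23² + 0.10² + 0.16² + 0.06² + 0.08² = 0.0441 + 0.0256 + 0.0529 + 0.0100 + 0.0256 + 0.0036 + 0.0064 = 0.1682
B_P2 = 1 / 0.1682 = 5.9453
Σp_P3ᵢ² = 0.12² + 0.20² + 0.15² + 0.07² + 0.11² + 0.15² + 0.20² = 0.0144 + 0.0400 + 0.0225 + 0.0049 + 0.0121 + 0.0225 + 0.0400 = 0.1564
B_P3 = 1 / 0.1564 = 6.3939
Σp_P4ᵢ² = 0.02² + 0.09² + 0.19² + 0.19² + 0.06² + 0.26² + 0.19² = 0.0004 + 0.0081 + 0.0361 + 0.0361 + 0.0036 + 0.0676 + 0.0361 = 0.1880
B_P4 = 1 / 0.1880 = 5.3191
Ranking by B (broadest → narrowest): population P1 (6.56) > population P3 (6.39) > population P2 (5.95) > population P4 (5.32)

population P1 > population P3 > population P2 > population P4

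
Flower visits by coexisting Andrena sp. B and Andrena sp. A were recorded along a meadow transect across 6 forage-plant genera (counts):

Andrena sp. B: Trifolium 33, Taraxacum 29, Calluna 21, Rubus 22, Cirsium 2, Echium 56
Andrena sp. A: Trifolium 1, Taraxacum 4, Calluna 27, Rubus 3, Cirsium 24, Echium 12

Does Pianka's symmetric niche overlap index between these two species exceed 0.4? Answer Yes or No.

Yes

Proportions for Andrena sp. B (n=163): 33/163=0.2025, 29/163=0.1779, 21/163=0.1288, 22/163=0.1350, 2/163=0.0123, 56/163=0.3436
Proportions for Andrena sp. A (n=71): 1/71=0.0141, 4/71=0.0563, 27/71=0.3803, 3/71=0.0423, 24/71=0.3380, 12/71=0.1690
Σ p₁ᵢp₂ᵢ = 0.002855 + 0.010016 + 0.048983 + 0.005711 + 0.004157 + 0.058068 = 0.129790
Σp_1ᵢ² = 0.2025² + 0.1779² + 0.1288² + 0.1350² + 0.0123² + 0.3436² = 0.041006 + 0.031648 + 0.016589 + 0.018225 + 0.000151 + 0.118061 = 0.225680
Σp_2ᵢ² = 0.0141² + 0.0563² + 0.3803² + 0.0423² + 0.3380² + 0.1690² = 0.000199 + 0.003170 + 0.144628 + 0.001789 + 0.114244 + 0.028561 = 0.292591
O = 0.129790 / √(0.225680 × 0.292591) = 0.129790 / 0.2569668 = 0.5051
O = 0.5051 > 0.4 → Yes.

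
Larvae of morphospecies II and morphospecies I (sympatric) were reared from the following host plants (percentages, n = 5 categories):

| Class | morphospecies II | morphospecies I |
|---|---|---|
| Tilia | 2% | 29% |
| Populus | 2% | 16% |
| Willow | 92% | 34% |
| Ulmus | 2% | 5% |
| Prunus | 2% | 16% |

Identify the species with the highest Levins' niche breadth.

Convert percentages to proportions (divide by 100).
Σp_IIᵢ² = 0.02² + 0.02² + 0.92² + 0.02² + 0.02² = 0.0004 + 0.0004 + 0.8464 + 0.0004 + 0.0004 = 0.8480
B_II = 1 / 0.8480 = 1.1792
Σp_Iᵢ² = 0.29² + 0.16² + 0.34² + 0.05² + 0.16² = 0.0841 + 0.0256 + 0.1156 + 0.0025 + 0.0256 = 0.2534
B_I = 1 / 0.2534 = 3.9463
Highest B → broadest niche (most generalist): morphospecies I (B = 3.95).

morphospecies I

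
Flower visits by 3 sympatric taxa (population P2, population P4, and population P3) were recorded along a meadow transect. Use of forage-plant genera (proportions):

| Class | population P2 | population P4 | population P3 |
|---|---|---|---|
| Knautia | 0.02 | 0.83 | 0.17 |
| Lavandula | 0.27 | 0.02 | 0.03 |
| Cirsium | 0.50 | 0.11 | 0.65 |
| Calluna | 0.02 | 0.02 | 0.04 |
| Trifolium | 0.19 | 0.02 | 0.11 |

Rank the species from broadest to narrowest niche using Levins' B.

population P2 > population P3 > population P4

Σp_P2ᵢ² = 0.02² + 0.27² + 0.50² + 0.02² + 0.19² = 0.0004 + 0.0729 + 0.2500 + 0.0004 + 0.0361 = 0.3598
B_P2 = 1 / 0.3598 = 2.7793
Σp_P4ᵢ² = 0.83² + 0.02² + 0.11² + 0.02² + 0.02² = 0.6889 + 0.0004 + 0.0121 + 0.0004 + 0.0004 = 0.7022
B_P4 = 1 / 0.7022 = 1.4241
Σp_P3ᵢ² = 0.17² + 0.03² + 0.65² + 0.04² + 0.11² = 0.0289 + 0.0009 + 0.4225 + 0.0016 + 0.0121 = 0.4660
B_P3 = 1 / 0.4660 = 2.1459
Ranking by B (broadest → narrowest): population P2 (2.78) > population P3 (2.15) > population P4 (1.42)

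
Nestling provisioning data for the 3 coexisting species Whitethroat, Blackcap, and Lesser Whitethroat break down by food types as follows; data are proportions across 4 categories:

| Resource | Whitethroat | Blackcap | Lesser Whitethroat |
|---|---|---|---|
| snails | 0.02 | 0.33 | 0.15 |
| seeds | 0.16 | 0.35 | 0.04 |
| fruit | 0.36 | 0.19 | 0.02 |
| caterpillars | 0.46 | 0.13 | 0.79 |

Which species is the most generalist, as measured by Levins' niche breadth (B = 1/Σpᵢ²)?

Blackcap

Σp_Whitᵢ² = 0.02² + 0.16² + 0.36² + 0.46² = 0.0004 + 0.0256 + 0.1296 + 0.2116 = 0.3672
B_Whit = 1 / 0.3672 = 2.7233
Σp_Blacᵢ² = 0.33² + 0.35² + 0.19² + 0.13² = 0.1089 + 0.1225 + 0.0361 + 0.0169 = 0.2844
B_Blac = 1 / 0.2844 = 3.5162
Σp_Lessᵢ² = 0.15² + 0.04² + 0.02² + 0.79² = 0.0225 + 0.0016 + 0.0004 + 0.6241 = 0.6486
B_Less = 1 / 0.6486 = 1.5418
Highest B → broadest niche (most generalist): Blackcap (B = 3.52).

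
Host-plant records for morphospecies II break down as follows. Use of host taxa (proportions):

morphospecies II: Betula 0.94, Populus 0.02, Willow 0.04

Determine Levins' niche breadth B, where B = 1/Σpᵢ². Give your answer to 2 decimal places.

Σpᵢ² = 0.94² + 0.02² + 0.04² = 0.8836 + 0.0004 + 0.0016 = 0.8856
B = 1 / 0.8856 = 1.1292

1.13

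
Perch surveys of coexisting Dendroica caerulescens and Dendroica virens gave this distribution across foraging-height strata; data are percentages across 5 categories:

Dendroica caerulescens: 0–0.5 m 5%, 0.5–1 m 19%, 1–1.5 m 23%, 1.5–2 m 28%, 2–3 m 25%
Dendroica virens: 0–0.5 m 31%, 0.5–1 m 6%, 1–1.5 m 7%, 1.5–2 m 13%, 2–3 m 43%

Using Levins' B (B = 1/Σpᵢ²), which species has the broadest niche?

Convert percentages to proportions (divide by 100).
Σp_caerᵢ² = 0.05² + 0.19² + 0.23² + 0.28² + 0.25² = 0.0025 + 0.0361 + 0.0529 + 0.0784 + 0.0625 = 0.2324
B_caer = 1 / 0.2324 = 4.3029
Σp_vireᵢ² = 0.31² + 0.06² + 0.07² + 0.13² + 0.43² = 0.0961 + 0.0036 + 0.0049 + 0.0169 + 0.1849 = 0.3064
B_vire = 1 / 0.3064 = 3.2637
Highest B → broadest niche (most generalist): Dendroica caerulescens (B = 4.30).

Dendroica caerulescens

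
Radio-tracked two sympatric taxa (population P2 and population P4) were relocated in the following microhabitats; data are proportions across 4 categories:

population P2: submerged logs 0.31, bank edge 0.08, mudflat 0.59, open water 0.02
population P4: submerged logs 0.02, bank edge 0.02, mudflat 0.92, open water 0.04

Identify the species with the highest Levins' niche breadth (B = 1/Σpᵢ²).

population P2

Σp_P2ᵢ² = 0.31² + 0.08² + 0.59² + 0.02² = 0.0961 + 0.0064 + 0.3481 + 0.0004 = 0.4510
B_P2 = 1 / 0.4510 = 2.2173
Σp_P4ᵢ² = 0.02² + 0.02² + 0.92² + 0.04² = 0.0004 + 0.0004 + 0.8464 + 0.0016 = 0.8488
B_P4 = 1 / 0.8488 = 1.1781
Highest B → broadest niche (most generalist): population P2 (B = 2.22).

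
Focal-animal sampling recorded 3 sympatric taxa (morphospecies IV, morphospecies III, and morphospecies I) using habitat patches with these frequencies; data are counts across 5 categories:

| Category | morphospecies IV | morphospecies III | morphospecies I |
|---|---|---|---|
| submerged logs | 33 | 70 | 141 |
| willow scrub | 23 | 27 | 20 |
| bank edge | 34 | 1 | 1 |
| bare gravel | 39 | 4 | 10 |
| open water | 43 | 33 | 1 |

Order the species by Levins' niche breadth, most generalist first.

morphospecies IV > morphospecies III > morphospecies I

Proportions for morphospecies IV (n=172): 33/172=0.1919, 23/172=0.1337, 34/172=0.1977, 39/172=0.2267, 43/172=0.2500
Proportions for morphospecies III (n=135): 70/135=0.5185, 27/135=0.2000, 1/135=0.0074, 4/135=0.0296, 33/135=0.2444
Proportions for morphospecies I (n=173): 141/173=0.8150, 20/173=0.1156, 1/173=0.0058, 10/173=0.0578, 1/173=0.0058
Σp_IVᵢ² = 0.1919² + 0.1337² + 0.1977² + 0.2267² + 0.2500² = 0.036826 + 0.017876 + 0.039085 + 0.051393 + 0.062500 = 0.207680
B_IV = 1 / 0.207680 = 4.8151
Σp_IIIᵢ² = 0.5185² + 0.2000² + 0.0074² + 0.0296² + 0.2444² = 0.268842 + 0.040000 + 0.000055 + 0.000876 + 0.059731 = 0.369504
B_III = 1 / 0.369504 = 2.7063
Σp_Iᵢ² = 0.8150² + 0.1156² + 0.0058² + 0.0578² + 0.0058² = 0.664225 + 0.013363 + 0.000034 + 0.003341 + 0.000034 = 0.680997
B_I = 1 / 0.680997 = 1.4684
Ranking by B (broadest → narrowest): morphospecies IV (4.82) > morphospecies III (2.71) > morphospecies I (1.47)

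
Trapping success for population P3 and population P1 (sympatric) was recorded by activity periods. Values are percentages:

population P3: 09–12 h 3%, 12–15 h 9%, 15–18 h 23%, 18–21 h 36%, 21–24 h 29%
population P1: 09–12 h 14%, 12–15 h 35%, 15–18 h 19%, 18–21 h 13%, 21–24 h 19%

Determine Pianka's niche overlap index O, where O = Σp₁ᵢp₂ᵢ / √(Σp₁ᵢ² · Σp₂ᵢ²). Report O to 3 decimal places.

0.718

Convert percentages to proportions (divide by 100).
Σ p₁ᵢp₂ᵢ = 0.0042 + 0.0315 + 0.0437 + 0.0468 + 0.0551 = 0.1813
Σp_1ᵢ² = 0.03² + 0.09² + 0.23² + 0.36² + 0.29² = 0.0009 + 0.0081 + 0.0529 + 0.1296 + 0.0841 = 0.2756
Σp_2ᵢ² = 0.14² + 0.35² + 0.19² + 0.13² + 0.19² = 0.0196 + 0.1225 + 0.0361 + 0.0169 + 0.0361 = 0.2312
O = 0.1813 / √(0.2756 × 0.2312) = 0.1813 / 0.252426 = 0.71823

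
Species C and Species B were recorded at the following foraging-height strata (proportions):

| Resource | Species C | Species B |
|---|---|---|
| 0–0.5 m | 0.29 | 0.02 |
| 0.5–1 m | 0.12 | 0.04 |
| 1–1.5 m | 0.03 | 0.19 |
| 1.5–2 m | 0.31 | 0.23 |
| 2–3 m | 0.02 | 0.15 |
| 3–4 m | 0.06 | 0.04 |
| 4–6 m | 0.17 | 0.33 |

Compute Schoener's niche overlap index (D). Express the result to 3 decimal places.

0.550

Σ|p₁ᵢ − p₂ᵢ| = 0.27 + 0.08 + 0.16 + 0.08 + 0.13 + 0.02 + 0.16 = 0.90
D = 1 − ½ × 0.90 = 1 − 0.450 = 0.55000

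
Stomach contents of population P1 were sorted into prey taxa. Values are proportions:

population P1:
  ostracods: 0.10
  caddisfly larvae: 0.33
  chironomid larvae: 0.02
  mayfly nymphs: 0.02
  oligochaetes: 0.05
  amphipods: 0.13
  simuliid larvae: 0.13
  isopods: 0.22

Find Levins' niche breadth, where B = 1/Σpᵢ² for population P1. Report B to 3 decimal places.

4.892

Σpᵢ² = 0.10² + 0.33² + 0.02² + 0.02² + 0.05² + 0.13² + 0.13² + 0.22² = 0.0100 + 0.1089 + 0.0004 + 0.0004 + 0.0025 + 0.0169 + 0.0169 + 0.0484 = 0.2044
B = 1 / 0.2044 = 4.89237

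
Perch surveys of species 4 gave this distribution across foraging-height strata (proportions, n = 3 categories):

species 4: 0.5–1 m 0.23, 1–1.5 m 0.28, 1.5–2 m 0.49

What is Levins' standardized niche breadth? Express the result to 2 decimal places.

Σpᵢ² = 0.23² + 0.28² + 0.49² = 0.0529 + 0.0784 + 0.2401 = 0.3714
B = 1 / 0.3714 = 2.6925
Bₛ = (B − 1)/(n − 1) = (2.6925 − 1)/(3 − 1) = 1.6925/2 = 0.8463

0.85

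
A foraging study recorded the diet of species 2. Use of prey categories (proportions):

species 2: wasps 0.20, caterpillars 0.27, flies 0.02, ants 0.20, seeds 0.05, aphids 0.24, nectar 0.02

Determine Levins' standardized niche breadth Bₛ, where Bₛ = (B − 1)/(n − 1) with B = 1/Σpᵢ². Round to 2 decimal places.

0.61

Σpᵢ² = 0.20² + 0.27² + 0.02² + 0.20² + 0.05² + 0.24² + 0.02² = 0.0400 + 0.0729 + 0.0004 + 0.0400 + 0.0025 + 0.0576 + 0.0004 = 0.2138
B = 1 / 0.2138 = 4.6773
Bₛ = (B − 1)/(n − 1) = (4.6773 − 1)/(7 − 1) = 3.6773/6 = 0.6129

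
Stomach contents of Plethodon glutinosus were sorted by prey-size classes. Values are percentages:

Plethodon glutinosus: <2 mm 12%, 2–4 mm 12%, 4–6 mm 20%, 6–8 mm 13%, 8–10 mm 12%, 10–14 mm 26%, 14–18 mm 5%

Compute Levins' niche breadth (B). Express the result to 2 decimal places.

Convert percentages to proportions (divide by 100).
Σpᵢ² = 0.12² + 0.12² + 0.20² + 0.13² + 0.12² + 0.26² + 0.05² = 0.0144 + 0.0144 + 0.0400 + 0.0169 + 0.0144 + 0.0676 + 0.0025 = 0.1702
B = 1 / 0.1702 = 5.8754

5.88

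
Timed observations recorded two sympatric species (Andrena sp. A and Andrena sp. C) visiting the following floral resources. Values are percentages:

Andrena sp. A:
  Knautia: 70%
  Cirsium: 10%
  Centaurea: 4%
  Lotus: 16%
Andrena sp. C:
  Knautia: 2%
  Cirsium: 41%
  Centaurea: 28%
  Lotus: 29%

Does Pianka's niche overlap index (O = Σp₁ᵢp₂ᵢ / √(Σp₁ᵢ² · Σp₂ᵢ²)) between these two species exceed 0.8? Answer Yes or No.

Convert percentages to proportions (divide by 100).
Σ p₁ᵢp₂ᵢ = 0.0140 + 0.0410 + 0.0112 + 0.0464 = 0.1126
Σp_1ᵢ² = 0.70² + 0.10² + 0.04² + 0.16² = 0.4900 + 0.0100 + 0.0016 + 0.0256 = 0.5272
Σp_2ᵢ² = 0.02² + 0.41² + 0.28² + 0.29² = 0.0004 + 0.1681 + 0.0784 + 0.0841 = 0.3310
O = 0.1126 / √(0.5272 × 0.3310) = 0.1126 / 0.41774 = 0.2695
O = 0.2695 < 0.8 → No.

No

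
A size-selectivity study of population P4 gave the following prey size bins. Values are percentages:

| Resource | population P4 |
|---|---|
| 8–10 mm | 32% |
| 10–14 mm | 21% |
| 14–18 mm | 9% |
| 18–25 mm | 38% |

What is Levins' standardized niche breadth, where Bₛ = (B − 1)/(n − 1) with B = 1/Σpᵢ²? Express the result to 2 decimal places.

0.78

Convert percentages to proportions (divide by 100).
Σpᵢ² = 0.32² + 0.21² + 0.09² + 0.38² = 0.1024 + 0.0441 + 0.0081 + 0.1444 = 0.2990
B = 1 / 0.2990 = 3.3445
Bₛ = (B − 1)/(n − 1) = (3.3445 − 1)/(4 − 1) = 2.3445/3 = 0.7815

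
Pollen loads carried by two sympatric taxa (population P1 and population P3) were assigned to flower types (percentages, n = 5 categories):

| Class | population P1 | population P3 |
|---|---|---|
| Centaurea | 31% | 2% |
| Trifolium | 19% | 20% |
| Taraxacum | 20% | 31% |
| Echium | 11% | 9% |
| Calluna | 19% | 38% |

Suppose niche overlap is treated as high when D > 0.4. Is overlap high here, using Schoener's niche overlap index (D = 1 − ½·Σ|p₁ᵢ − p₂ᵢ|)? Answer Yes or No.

Yes

Convert percentages to proportions (divide by 100).
Σ|p₁ᵢ − p₂ᵢ| = 0.29 + 0.01 + 0.11 + 0.02 + 0.19 = 0.62
D = 1 − ½ × 0.62 = 1 − 0.310 = 0.6900
D = 0.6900 > 0.4 → Yes.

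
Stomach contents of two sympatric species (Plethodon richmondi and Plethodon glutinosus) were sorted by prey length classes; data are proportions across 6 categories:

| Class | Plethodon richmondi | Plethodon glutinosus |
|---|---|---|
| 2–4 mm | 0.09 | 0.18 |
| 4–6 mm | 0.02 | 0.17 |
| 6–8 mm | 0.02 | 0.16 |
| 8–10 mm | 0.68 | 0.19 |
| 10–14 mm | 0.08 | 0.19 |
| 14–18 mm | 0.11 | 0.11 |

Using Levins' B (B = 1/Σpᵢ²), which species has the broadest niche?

Plethodon glutinosus

Σp_richᵢ² = 0.09² + 0.02² + 0.02² + 0.68² + 0.08² + 0.11² = 0.0081 + 0.0004 + 0.0004 + 0.4624 + 0.0064 + 0.0121 = 0.4898
B_rich = 1 / 0.4898 = 2.0416
Σp_glutᵢ² = 0.18² + 0.17² + 0.16² + 0.19² + 0.19² + 0.11² = 0.0324 + 0.0289 + 0.0256 + 0.0361 + 0.0361 + 0.0121 = 0.1712
B_glut = 1 / 0.1712 = 5.8411
Highest B → broadest niche (most generalist): Plethodon glutinosus (B = 5.84).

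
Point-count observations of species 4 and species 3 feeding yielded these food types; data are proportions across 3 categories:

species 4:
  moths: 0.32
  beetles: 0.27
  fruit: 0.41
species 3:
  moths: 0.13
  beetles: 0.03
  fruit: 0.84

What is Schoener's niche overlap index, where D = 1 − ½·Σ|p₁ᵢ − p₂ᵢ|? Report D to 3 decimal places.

Σ|p₁ᵢ − p₂ᵢ| = 0.19 + 0.24 + 0.43 = 0.86
D = 1 − ½ × 0.86 = 1 − 0.430 = 0.57000

0.570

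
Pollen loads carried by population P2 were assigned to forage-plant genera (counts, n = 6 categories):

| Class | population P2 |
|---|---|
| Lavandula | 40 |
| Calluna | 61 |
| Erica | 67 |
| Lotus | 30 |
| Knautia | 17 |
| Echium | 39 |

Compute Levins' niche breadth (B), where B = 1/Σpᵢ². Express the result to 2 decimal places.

Proportions for population P2 (n=254): 40/254=0.1575, 61/254=0.2402, 67/254=0.2638, 30/254=0.1181, 17/254=0.0669, 39/254=0.1535
Σpᵢ² = 0.1575² + 0.2402² + 0.2638² + 0.1181² + 0.0669² + 0.1535² = 0.024806 + 0.057696 + 0.069590 + 0.013948 + 0.004476 + 0.023562 = 0.194078
B = 1 / 0.194078 = 5.1526

5.15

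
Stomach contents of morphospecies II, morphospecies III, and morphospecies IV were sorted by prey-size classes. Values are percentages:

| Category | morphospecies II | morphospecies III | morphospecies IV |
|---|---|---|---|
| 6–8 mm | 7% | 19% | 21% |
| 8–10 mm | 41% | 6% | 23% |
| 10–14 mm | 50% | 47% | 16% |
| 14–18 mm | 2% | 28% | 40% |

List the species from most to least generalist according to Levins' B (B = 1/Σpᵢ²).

morphospecies IV > morphospecies III > morphospecies II

Convert percentages to proportions (divide by 100).
Σp_IIᵢ² = 0.07² + 0.41² + 0.50² + 0.02² = 0.0049 + 0.1681 + 0.2500 + 0.0004 = 0.4234
B_II = 1 / 0.4234 = 2.3618
Σp_IIIᵢ² = 0.19² + 0.06² + 0.47² + 0.28² = 0.0361 + 0.0036 + 0.2209 + 0.0784 = 0.3390
B_III = 1 / 0.3390 = 2.9499
Σp_IVᵢ² = 0.21² + 0.23² + 0.16² + 0.40² = 0.0441 + 0.0529 + 0.0256 + 0.1600 = 0.2826
B_IV = 1 / 0.2826 = 3.5386
Ranking by B (broadest → narrowest): morphospecies IV (3.54) > morphospecies III (2.95) > morphospecies II (2.36)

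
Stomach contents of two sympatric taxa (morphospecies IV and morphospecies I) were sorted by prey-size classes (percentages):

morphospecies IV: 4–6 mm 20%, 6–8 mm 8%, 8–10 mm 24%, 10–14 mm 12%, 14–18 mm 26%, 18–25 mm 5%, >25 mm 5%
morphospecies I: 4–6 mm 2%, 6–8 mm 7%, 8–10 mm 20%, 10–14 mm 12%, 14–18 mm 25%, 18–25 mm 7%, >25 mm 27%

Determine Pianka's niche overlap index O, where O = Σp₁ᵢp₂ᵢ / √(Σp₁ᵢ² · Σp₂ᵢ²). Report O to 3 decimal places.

Convert percentages to proportions (divide by 100).
Σ p₁ᵢp₂ᵢ = 0.0040 + 0.0056 + 0.0480 + 0.0144 + 0.0650 + 0.0035 + 0.0135 = 0.1540
Σp_1ᵢ² = 0.20² + 0.08² + 0.24² + 0.12² + 0.26² + 0.05² + 0.05² = 0.0400 + 0.0064 + 0.0576 + 0.0144 + 0.0676 + 0.0025 + 0.0025 = 0.1910
Σp_2ᵢ² = 0.02² + 0.07² + 0.20² + 0.12² + 0.25² + 0.07² + 0.27² = 0.0004 + 0.0049 + 0.0400 + 0.0144 + 0.0625 + 0.0049 + 0.0729 = 0.2000
O = 0.1540 / √(0.1910 × 0.2000) = 0.1540 / 0.195448 = 0.78793

0.788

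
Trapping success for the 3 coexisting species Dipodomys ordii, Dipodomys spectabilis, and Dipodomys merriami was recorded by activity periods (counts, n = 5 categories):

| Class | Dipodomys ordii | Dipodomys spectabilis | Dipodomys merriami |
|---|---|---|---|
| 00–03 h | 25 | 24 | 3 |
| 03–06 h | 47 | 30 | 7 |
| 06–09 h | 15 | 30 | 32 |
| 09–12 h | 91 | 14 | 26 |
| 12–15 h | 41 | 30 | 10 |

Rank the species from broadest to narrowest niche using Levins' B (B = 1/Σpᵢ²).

Proportions for Dipodomys ordii (n=219): 25/219=0.1142, 47/219=0.2146, 15/219=0.0685, 91/219=0.4155, 41/219=0.1872
Proportions for Dipodomys spectabilis (n=128): 24/128=0.1875, 30/128=0.2344, 30/128=0.2344, 14/128=0.1094, 30/128=0.2344
Proportions for Dipodomys merriami (n=78): 3/78=0.0385, 7/78=0.0897, 32/78=0.4103, 26/78=0.3333, 10/78=0.1282
Σp_ordiᵢ² = 0.1142² + 0.2146² + 0.0685² + 0.4155² + 0.1872² = 0.013042 + 0.046053 + 0.004692 + 0.172640 + 0.035044 = 0.271471
B_ordi = 1 / 0.271471 = 3.6836
Σp_specᵢ² = 0.1875² + 0.2344² + 0.2344² + 0.1094² + 0.2344² = 0.035156 + 0.054943 + 0.054943 + 0.011968 + 0.054943 = 0.211953
B_spec = 1 / 0.211953 = 4.7180
Σp_merrᵢ² = 0.0385² + 0.0897² + 0.4103² + 0.3333² + 0.1282² = 0.001482 + 0.008046 + 0.168346 + 0.111089 + 0.016435 = 0.305398
B_merr = 1 / 0.305398 = 3.2744
Ranking by B (broadest → narrowest): Dipodomys spectabilis (4.72) > Dipodomys ordii (3.68) > Dipodomys merriami (3.27)

Dipodomys spectabilis > Dipodomys ordii > Dipodomys merriami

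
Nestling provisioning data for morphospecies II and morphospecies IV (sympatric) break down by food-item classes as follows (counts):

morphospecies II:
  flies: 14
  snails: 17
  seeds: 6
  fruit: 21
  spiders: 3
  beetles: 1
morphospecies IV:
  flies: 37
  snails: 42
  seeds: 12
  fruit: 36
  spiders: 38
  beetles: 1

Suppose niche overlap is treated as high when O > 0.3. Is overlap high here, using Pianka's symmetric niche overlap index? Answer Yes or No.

Yes

Proportions for morphospecies II (n=62): 14/62=0.2258, 17/62=0.2742, 6/62=0.0968, 21/62=0.3387, 3/62=0.0484, 1/62=0.0161
Proportions for morphospecies IV (n=166): 37/166=0.2229, 42/166=0.2530, 12/166=0.0723, 36/166=0.2169, 38/166=0.2289, 1/166=0.0060
Σ p₁ᵢp₂ᵢ = 0.050331 + 0.069373 + 0.006999 + 0.073464 + 0.011079 + 0.000097 = 0.211343
Σp_1ᵢ² = 0.2258² + 0.2742² + 0.0968² + 0.3387² + 0.0484² + 0.0161² = 0.050986 + 0.075186 + 0.009370 + 0.114718 + 0.002343 + 0.000259 = 0.252862
Σp_2ᵢ² = 0.2229² + 0.2530² + 0.0723² + 0.2169² + 0.2289² + 0.0060² = 0.049684 + 0.064009 + 0.005227 + 0.047046 + 0.052395 + 0.000036 = 0.218397
O = 0.211343 / √(0.252862 × 0.218397) = 0.211343 / 0.2349985 = 0.8993
O = 0.8993 > 0.3 → Yes.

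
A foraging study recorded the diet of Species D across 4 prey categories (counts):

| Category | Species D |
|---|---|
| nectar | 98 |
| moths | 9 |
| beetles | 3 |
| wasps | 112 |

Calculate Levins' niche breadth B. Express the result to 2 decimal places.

Proportions for Species D (n=222): 98/222=0.4414, 9/222=0.0405, 3/222=0.0135, 112/222=0.5045
Σpᵢ² = 0.4414² + 0.0405² + 0.0135² + 0.5045² = 0.194834 + 0.001640 + 0.000182 + 0.254520 = 0.451176
B = 1 / 0.451176 = 2.2164

2.22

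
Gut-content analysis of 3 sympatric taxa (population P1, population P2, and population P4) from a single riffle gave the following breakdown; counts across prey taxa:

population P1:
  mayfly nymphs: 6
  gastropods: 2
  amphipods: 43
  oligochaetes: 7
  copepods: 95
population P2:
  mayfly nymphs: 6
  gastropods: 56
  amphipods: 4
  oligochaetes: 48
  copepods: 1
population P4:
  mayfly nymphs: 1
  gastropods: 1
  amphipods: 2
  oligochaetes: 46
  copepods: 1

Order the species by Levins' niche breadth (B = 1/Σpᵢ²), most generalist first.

population P2 > population P1 > population P4

Proportions for population P1 (n=153): 6/153=0.0392, 2/153=0.0131, 43/153=0.2810, 7/153=0.0458, 95/153=0.6209
Proportions for population P2 (n=115): 6/115=0.0522, 56/115=0.4870, 4/115=0.0348, 48/115=0.4174, 1/115=0.0087
Proportions for population P4 (n=51): 1/51=0.0196, 1/51=0.0196, 2/51=0.0392, 46/51=0.9020, 1/51=0.0196
Σp_P1ᵢ² = 0.0392² + 0.0131² + 0.2810² + 0.0458² + 0.6209² = 0.001537 + 0.000172 + 0.078961 + 0.002098 + 0.385517 = 0.468285
B_P1 = 1 / 0.468285 = 2.1355
Σp_P2ᵢ² = 0.0522² + 0.4870² + 0.0348² + 0.4174² + 0.0087² = 0.002725 + 0.237169 + 0.001211 + 0.174223 + 0.000076 = 0.415404
B_P2 = 1 / 0.415404 = 2.4073
Σp_P4ᵢ² = 0.0196² + 0.0196² + 0.0392² + 0.9020² + 0.0196² = 0.000384 + 0.000384 + 0.001537 + 0.813604 + 0.000384 = 0.816293
B_P4 = 1 / 0.816293 = 1.2251
Ranking by B (broadest → narrowest): population P2 (2.41) > population P1 (2.14) > population P4 (1.23)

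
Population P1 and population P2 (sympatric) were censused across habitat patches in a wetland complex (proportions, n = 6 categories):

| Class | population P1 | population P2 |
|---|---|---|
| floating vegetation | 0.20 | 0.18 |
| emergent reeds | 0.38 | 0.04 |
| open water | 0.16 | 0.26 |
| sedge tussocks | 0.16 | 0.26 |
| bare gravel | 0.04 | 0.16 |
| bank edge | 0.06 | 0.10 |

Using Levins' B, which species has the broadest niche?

population P2

Σp_P1ᵢ² = 0.20² + 0.38² + 0.16² + 0.16² + 0.04² + 0.06² = 0.0400 + 0.1444 + 0.0256 + 0.0256 + 0.0016 + 0.0036 = 0.2408
B_P1 = 1 / 0.2408 = 4.1528
Σp_P2ᵢ² = 0.18² + 0.04² + 0.26² + 0.26² + 0.16² + 0.10² = 0.0324 + 0.0016 + 0.0676 + 0.0676 + 0.0256 + 0.0100 = 0.2048
B_P2 = 1 / 0.2048 = 4.8828
Highest B → broadest niche (most generalist): population P2 (B = 4.88).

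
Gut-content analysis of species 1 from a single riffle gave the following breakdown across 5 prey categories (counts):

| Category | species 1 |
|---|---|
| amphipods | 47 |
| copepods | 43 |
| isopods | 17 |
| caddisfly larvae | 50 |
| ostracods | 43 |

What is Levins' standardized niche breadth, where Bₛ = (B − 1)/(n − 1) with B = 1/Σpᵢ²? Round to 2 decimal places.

0.90

Proportions for species 1 (n=200): 47/200=0.2350, 43/200=0.2150, 17/200=0.0850, 50/200=0.2500, 43/200=0.2150
Σpᵢ² = 0.2350² + 0.2150² + 0.0850² + 0.2500² + 0.2150² = 0.055225 + 0.046225 + 0.007225 + 0.062500 + 0.046225 = 0.217400
B = 1 / 0.217400 = 4.5998
Bₛ = (B − 1)/(n − 1) = (4.5998 − 1)/(5 − 1) = 3.5998/4 = 0.9000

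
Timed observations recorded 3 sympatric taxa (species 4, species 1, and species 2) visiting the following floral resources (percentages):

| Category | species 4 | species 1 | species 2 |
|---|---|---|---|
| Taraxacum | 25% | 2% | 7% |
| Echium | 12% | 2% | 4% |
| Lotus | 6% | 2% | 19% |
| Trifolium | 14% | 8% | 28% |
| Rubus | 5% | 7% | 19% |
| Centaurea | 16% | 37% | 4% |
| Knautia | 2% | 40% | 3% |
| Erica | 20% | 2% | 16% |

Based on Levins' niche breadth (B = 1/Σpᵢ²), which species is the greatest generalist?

species 4

Convert percentages to proportions (divide by 100).
Σp_4ᵢ² = 0.25² + 0.12² + 0.06² + 0.14² + 0.05² + 0.16² + 0.02² + 0.20² = 0.0625 + 0.0144 + 0.0036 + 0.0196 + 0.0025 + 0.0256 + 0.0004 + 0.0400 = 0.1686
B_4 = 1 / 0.1686 = 5.9312
Σp_1ᵢ² = 0.02² + 0.02² + 0.02² + 0.08² + 0.07² + 0.37² + 0.40² + 0.02² = 0.0004 + 0.0004 + 0.0004 + 0.0064 + 0.0049 + 0.1369 + 0.1600 + 0.0004 = 0.3098
B_1 = 1 / 0.3098 = 3.2279
Σp_2ᵢ² = 0.07² + 0.04² + 0.19² + 0.28² + 0.19² + 0.04² + 0.03² + 0.16² = 0.0049 + 0.0016 + 0.0361 + 0.0784 + 0.0361 + 0.0016 + 0.0009 + 0.0256 = 0.1852
B_2 = 1 / 0.1852 = 5.3996
Highest B → broadest niche (most generalist): species 4 (B = 5.93).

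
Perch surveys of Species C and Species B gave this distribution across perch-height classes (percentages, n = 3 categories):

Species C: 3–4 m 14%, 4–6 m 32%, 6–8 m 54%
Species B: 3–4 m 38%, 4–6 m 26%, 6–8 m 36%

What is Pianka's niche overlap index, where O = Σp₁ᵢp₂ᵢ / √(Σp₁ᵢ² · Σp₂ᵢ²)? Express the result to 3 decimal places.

0.880

Convert percentages to proportions (divide by 100).
Σ p₁ᵢp₂ᵢ = 0.0532 + 0.0832 + 0.1944 = 0.3308
Σp_1ᵢ² = 0.14² + 0.32² + 0.54² = 0.0196 + 0.1024 + 0.2916 = 0.4136
Σp_2ᵢ² = 0.38² + 0.26² + 0.36² = 0.1444 + 0.0676 + 0.1296 = 0.3416
O = 0.3308 / √(0.4136 × 0.3416) = 0.3308 / 0.375880 = 0.88007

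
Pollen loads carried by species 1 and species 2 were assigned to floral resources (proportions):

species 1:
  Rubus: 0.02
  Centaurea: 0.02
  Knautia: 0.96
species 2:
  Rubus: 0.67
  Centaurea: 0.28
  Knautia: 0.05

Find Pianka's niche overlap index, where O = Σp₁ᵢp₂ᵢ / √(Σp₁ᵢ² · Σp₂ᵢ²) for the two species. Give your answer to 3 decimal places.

Σ p₁ᵢp₂ᵢ = 0.0134 + 0.0056 + 0.0480 = 0.0670
Σp_1ᵢ² = 0.02² + 0.02² + 0.96² = 0.0004 + 0.0004 + 0.9216 = 0.9224
Σp_2ᵢ² = 0.67² + 0.28² + 0.05² = 0.4489 + 0.0784 + 0.0025 = 0.5298
O = 0.0670 / √(0.9224 × 0.5298) = 0.0670 / 0.699062 = 0.09584

0.096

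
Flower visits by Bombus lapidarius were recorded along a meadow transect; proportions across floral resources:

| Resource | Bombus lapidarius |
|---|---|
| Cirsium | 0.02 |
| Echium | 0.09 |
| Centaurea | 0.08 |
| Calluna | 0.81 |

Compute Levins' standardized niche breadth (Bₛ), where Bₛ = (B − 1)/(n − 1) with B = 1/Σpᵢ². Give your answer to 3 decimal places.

Σpᵢ² = 0.02² + 0.09² + 0.08² + 0.81² = 0.0004 + 0.0081 + 0.0064 + 0.6561 = 0.6710
B = 1 / 0.6710 = 1.49031
Bₛ = (B − 1)/(n − 1) = (1.49031 − 1)/(4 − 1) = 0.49031/3 = 0.16344

0.163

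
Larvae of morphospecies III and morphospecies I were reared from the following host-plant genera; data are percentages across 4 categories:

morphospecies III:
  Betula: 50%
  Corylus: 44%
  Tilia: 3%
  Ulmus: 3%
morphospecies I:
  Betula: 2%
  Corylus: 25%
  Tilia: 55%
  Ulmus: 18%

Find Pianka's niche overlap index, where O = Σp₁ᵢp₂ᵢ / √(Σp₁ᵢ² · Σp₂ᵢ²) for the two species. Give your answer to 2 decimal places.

Convert percentages to proportions (divide by 100).
Σ p₁ᵢp₂ᵢ = 0.0100 + 0.1100 + 0.0165 + 0.0054 = 0.1419
Σp_1ᵢ² = 0.50² + 0.44² + 0.03² + 0.03² = 0.2500 + 0.1936 + 0.0009 + 0.0009 = 0.4454
Σp_2ᵢ² = 0.02² + 0.25² + 0.55² + 0.18² = 0.0004 + 0.0625 + 0.3025 + 0.0324 = 0.3978
O = 0.1419 / √(0.4454 × 0.3978) = 0.1419 / 0.42093 = 0.3371

0.34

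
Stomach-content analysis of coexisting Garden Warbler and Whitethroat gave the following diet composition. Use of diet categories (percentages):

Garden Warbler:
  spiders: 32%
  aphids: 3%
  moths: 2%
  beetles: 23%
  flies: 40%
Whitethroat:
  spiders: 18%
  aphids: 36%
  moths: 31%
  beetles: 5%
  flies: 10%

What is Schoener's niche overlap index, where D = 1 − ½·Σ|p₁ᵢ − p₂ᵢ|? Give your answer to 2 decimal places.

Convert percentages to proportions (divide by 100).
Σ|p₁ᵢ − p₂ᵢ| = 0.14 + 0.33 + 0.29 + 0.18 + 0.30 = 1.24
D = 1 − ½ × 1.24 = 1 − 0.620 = 0.3800

0.38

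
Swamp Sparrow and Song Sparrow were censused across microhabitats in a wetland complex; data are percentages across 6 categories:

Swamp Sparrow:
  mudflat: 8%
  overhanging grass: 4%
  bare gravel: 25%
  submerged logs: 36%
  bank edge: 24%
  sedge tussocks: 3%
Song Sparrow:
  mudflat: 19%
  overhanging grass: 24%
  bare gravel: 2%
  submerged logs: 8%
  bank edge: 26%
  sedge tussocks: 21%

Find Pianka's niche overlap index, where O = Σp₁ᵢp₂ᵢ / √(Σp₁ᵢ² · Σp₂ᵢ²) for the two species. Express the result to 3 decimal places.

0.543

Convert percentages to proportions (divide by 100).
Σ p₁ᵢp₂ᵢ = 0.0152 + 0.0096 + 0.0050 + 0.0288 + 0.0624 + 0.0063 = 0.1273
Σp_1ᵢ² = 0.08² + 0.04² + 0.25² + 0.36² + 0.24² + 0.03² = 0.0064 + 0.0016 + 0.0625 + 0.1296 + 0.0576 + 0.0009 = 0.2586
Σp_2ᵢ² = 0.19² + 0.24² + 0.02² + 0.08² + 0.26² + 0.21² = 0.0361 + 0.0576 + 0.0004 + 0.0064 + 0.0676 + 0.0441 = 0.2122
O = 0.1273 / √(0.2586 × 0.2122) = 0.1273 / 0.234254 = 0.54343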